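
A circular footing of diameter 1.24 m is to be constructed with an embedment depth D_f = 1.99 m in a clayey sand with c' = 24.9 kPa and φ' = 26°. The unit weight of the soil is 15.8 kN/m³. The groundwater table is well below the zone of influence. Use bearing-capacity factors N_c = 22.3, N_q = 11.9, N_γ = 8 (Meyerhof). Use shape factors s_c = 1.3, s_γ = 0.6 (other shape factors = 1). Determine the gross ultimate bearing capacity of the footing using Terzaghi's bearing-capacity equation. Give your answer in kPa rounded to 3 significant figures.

q_ult ≈ 1140 kPa

Overburden at base level: q = 15.8 × 1.99 = 31.442 kPa.
Cohesion term c·N_c·s_c = 24.9 × 22.3 × 1.3 = 721.85 kPa; surcharge term q·N_q = 31.442 × 11.9 = 374.16 kPa; self-weight term 0.5·γ·B·N_γ·s_γ = 0.5 × 15.8 × 1.24 × 8 × 0.6 = 47.021 kPa.
q_ult = 721.85 + 374.16 + 47.021 = 1143 kPa.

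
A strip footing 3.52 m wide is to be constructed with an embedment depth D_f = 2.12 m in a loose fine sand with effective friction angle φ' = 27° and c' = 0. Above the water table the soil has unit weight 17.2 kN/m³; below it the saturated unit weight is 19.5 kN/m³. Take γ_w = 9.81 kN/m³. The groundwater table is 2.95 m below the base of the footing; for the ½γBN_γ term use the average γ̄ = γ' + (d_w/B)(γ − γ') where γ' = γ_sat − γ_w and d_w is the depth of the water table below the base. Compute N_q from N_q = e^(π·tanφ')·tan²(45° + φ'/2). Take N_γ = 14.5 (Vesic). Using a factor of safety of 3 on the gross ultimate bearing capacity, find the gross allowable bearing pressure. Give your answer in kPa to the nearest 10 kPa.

q_all ≈ 300 kPa

N_q = e^(π·tan27°)·tan²(58.5°) = 13.2.
Overburden at base level: q = 17.2 × 2.12 = 36.464 kPa.
The water table is 2.95 m below the base (< B = 3.52 m), so the ½γBN_γ term uses γ̄ = γ' + (d_w/B)(γ − γ') = 9.69 + (2.95/3.52)(17.2 − 9.69) = 15.984 kN/m³.
Surcharge term q·N_q = 36.464 × 13.199 = 481.29 kPa; self-weight term 0.5·γ·B·N_γ = 0.5 × 15.984 × 3.52 × 14.5 = 407.91 kPa.
q_ult = 481.29 + 407.91 = 889.2 kPa.
q_all = 889.2 / 3 = 296.4 kPa.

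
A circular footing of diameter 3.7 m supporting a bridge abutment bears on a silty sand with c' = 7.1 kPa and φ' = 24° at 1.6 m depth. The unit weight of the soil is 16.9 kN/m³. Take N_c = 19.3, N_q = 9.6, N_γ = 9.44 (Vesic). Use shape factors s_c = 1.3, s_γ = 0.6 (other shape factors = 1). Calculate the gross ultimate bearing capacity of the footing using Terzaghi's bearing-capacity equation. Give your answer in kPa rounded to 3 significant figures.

q_ult ≈ 615 kPa

Overburden at base level: q = 16.9 × 1.6 = 27.04 kPa.
Cohesion term c·N_c·s_c = 7.1 × 19.3 × 1.3 = 178.14 kPa; surcharge term q·N_q = 27.04 × 9.6 = 259.58 kPa; self-weight term 0.5·γ·B·N_γ·s_γ = 0.5 × 16.9 × 3.7 × 9.44 × 0.6 = 177.08 kPa.
q_ult = 178.14 + 259.58 + 177.08 = 614.81 kPa.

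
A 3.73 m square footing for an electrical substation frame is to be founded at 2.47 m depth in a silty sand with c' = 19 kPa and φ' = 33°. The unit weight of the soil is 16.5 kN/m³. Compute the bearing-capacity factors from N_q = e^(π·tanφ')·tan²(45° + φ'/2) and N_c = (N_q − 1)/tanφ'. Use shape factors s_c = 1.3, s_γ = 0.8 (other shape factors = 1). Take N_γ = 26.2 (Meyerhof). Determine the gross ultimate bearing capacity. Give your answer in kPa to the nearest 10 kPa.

q_ult ≈ 2660 kPa

tan33° = 0.6494, so N_q = e^(π×0.6494)·tan²(61.5°) = 7.692 × 3.392 = 26.09.
N_c = (26.09 − 1)/tan33° = 38.64.
q = γ·D_f = 16.5 × 2.47 = 40.755 kPa.
c·N_c·s_c = 19 × 38.638 × 1.3 = 954.37 kPa
q·N_q = 40.755 × 26.092 = 1063.4 kPa
0.5·γ·B·N_γ·s_γ = 0.5 × 16.5 × 3.73 × 26.2 × 0.8 = 644.99 kPa
q_ult = 954.37 + 1063.4 + 644.99 = 2662.7 kPa.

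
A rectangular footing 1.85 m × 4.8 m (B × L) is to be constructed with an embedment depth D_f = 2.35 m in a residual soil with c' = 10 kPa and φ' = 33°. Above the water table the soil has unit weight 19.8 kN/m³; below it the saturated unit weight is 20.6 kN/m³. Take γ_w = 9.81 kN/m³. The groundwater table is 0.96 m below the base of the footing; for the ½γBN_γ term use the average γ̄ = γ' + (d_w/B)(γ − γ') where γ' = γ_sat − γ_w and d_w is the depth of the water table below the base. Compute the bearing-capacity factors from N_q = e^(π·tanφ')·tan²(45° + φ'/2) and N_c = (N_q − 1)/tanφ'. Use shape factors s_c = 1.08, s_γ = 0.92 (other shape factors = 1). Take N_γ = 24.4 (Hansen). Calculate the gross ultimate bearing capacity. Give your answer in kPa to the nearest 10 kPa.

q_ult ≈ 1950 kPa

tan33° = 0.6494, so N_q = e^(π×0.6494)·tan²(61.5°) = 7.692 × 3.392 = 26.09.
N_c = (26.09 − 1)/tan33° = 38.64.
Effective surcharge at the founding depth q = γ·D_f = 19.8 × 2.35 = 46.53 kPa.
With d_w = 0.96 m < B, γ̄ = 10.79 + (0.96/1.85) × (19.8 − 10.79) = 15.465 kN/m³.
q_ult = c·N_c·s_c + q·N_q + 0.5·γ·B·N_γ·s_γ
     = 10 × 38.638 × 1.08 + 46.53 × 26.092 + 0.5 × 15.465 × 1.85 × 24.4 × 0.92
     = 417.29 + 1214.1 + 321.13 = 1952.5 kPa.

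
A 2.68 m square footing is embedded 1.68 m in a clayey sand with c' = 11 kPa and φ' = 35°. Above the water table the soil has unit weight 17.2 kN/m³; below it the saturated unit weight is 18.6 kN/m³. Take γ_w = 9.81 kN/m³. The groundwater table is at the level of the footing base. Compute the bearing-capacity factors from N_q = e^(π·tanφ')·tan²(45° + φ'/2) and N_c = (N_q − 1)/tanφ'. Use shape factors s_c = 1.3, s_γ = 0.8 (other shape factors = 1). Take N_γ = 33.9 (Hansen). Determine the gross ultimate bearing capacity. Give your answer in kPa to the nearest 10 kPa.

q_ult ≈ 1940 kPa

tan35° = 0.7002, so N_q = e^(π×0.7002)·tan²(62.5°) = 9.023 × 3.69 = 33.3.
N_c = (33.3 − 1)/tan35° = 46.12.
Overburden at base level: q = 17.2 × 1.68 = 28.896 kPa.
Below the base the soil is submerged, so the ½γBN_γ term uses γ' = 18.6 − 9.81 = 8.79 kN/m³.
Cohesion term c·N_c·s_c = 11 × 46.124 × 1.3 = 659.57 kPa; surcharge term q·N_q = 28.896 × 33.296 = 962.12 kPa; self-weight term 0.5·γ·B·N_γ·s_γ = 0.5 × 8.79 × 2.68 × 33.9 × 0.8 = 319.44 kPa.
q_ult = 659.57 + 962.12 + 319.44 = 1941.1 kPa.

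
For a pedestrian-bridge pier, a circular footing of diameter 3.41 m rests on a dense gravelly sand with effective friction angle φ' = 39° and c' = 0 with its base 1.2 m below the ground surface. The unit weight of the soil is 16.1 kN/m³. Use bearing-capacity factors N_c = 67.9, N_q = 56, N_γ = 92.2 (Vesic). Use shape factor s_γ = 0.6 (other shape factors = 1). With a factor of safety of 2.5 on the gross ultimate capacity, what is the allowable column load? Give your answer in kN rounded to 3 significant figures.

Overburden at base level: q = 16.1 × 1.2 = 19.32 kPa.
Surcharge term q·N_q = 19.32 × 56 = 1081.9 kPa; self-weight term 0.5·γ·B·N_γ·s_γ = 0.5 × 16.1 × 3.41 × 92.2 × 0.6 = 1518.6 kPa.
q_ult = 1081.9 + 1518.6 = 2600.5 kPa.
Gross allowable pressure q_all = 2600.5 / 2.5 = 1040.2 kPa.
Footing area = 9.1327 m², so allowable column load = 1040.2 × 9.1327 = 9499.8 kN.

P_all ≈ 9500 kN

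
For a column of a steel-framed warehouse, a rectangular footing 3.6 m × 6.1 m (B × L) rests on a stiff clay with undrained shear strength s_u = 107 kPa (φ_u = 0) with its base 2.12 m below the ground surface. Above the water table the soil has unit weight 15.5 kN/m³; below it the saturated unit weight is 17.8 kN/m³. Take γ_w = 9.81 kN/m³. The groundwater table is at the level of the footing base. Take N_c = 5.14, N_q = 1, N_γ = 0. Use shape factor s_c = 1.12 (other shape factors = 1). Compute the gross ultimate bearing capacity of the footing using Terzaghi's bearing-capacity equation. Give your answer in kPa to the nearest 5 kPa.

q = γ·D_f = 15.5 × 2.12 = 32.86 kPa.
c·N_c·s_c = 107 × 5.14 × 1.12 = 615.98 kPa
q·N_q = 32.86 × 1 = 32.86 kPa
q_ult = 615.98 + 32.86 = 648.84 kPa.

q_ult ≈ 650 kPa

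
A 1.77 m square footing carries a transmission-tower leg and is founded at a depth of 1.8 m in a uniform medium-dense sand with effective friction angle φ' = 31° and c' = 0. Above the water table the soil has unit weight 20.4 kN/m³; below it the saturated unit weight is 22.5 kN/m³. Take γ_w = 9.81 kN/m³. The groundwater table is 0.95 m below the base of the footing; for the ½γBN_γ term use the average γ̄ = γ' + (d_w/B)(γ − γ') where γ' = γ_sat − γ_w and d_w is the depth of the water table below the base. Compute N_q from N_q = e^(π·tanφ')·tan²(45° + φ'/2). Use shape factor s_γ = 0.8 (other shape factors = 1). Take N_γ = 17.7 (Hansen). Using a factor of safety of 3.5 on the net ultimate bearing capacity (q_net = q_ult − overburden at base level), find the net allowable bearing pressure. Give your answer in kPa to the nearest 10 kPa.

N_q = e^(π·tan31°)·tan²(60.5°) = 20.63.
Overburden at base level: q = 20.4 × 1.8 = 36.72 kPa.
The water table is 0.95 m below the base (< B = 1.77 m), so the ½γBN_γ term uses γ̄ = γ' + (d_w/B)(γ − γ') = 12.69 + (0.95/1.77)(20.4 − 12.69) = 16.828 kN/m³.
Surcharge term q·N_q = 36.72 × 20.631 = 757.56 kPa; self-weight term 0.5·γ·B·N_γ·s_γ = 0.5 × 16.828 × 1.77 × 17.7 × 0.8 = 210.88 kPa.
q_ult = 757.56 + 210.88 = 968.45 kPa.
q_net = 968.45 − 36.72 = 931.73 kPa.
q_all(net) = 931.73 / 3.5 = 266.21 kPa.

q_all(net) ≈ 270 kPa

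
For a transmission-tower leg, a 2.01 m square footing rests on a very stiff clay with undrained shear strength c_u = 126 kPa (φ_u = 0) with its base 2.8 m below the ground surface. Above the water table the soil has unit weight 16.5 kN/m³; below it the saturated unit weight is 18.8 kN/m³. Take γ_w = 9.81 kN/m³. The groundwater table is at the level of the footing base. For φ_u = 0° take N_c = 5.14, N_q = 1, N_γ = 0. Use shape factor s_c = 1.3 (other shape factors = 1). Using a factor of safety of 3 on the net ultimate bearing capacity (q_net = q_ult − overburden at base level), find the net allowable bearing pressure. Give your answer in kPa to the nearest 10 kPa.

Overburden at base level: q = 16.5 × 2.8 = 46.2 kPa.
Cohesion term c·N_c·s_c = 126 × 5.14 × 1.3 = 841.93 kPa; surcharge term q·N_q = 46.2 × 1 = 46.2 kPa.
q_ult = 841.93 + 46.2 = 888.13 kPa.
q_net = 888.13 − 46.2 = 841.93 kPa.
q_all(net) = 841.93 / 3 = 280.64 kPa.

q_all(net) ≈ 280 kPa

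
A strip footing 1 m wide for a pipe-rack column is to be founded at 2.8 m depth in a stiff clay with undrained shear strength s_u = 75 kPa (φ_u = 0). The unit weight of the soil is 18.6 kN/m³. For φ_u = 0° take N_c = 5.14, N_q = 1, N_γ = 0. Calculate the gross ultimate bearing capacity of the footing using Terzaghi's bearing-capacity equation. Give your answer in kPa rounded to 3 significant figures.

q_ult ≈ 438 kPa

q = γ·D_f = 18.6 × 2.8 = 52.08 kPa.
c·N_c = 75 × 5.14 = 385.5 kPa
q·N_q = 52.08 × 1 = 52.08 kPa
q_ult = 385.5 + 52.08 = 437.58 kPa.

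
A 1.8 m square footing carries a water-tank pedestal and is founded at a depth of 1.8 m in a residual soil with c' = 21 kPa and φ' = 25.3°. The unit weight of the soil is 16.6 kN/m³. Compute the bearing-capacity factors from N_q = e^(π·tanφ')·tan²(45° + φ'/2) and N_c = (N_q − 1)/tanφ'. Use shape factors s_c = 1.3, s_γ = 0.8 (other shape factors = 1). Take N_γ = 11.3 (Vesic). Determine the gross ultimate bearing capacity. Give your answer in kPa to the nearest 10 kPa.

tan25.3° = 0.4727, so N_q = e^(π×0.4727)·tan²(57.65°) = 4.415 × 2.493 = 11.
N_c = (11 − 1)/tan25.3° = 21.17.
Effective surcharge at the founding depth q = γ·D_f = 16.6 × 1.8 = 29.88 kPa.
q_ult = c·N_c·s_c + q·N_q + 0.5·γ·B·N_γ·s_γ
     = 21 × 21.166 × 1.3 + 29.88 × 11.005 + 0.5 × 16.6 × 1.8 × 11.3 × 0.8
     = 577.82 + 328.83 + 135.06 = 1041.7 kPa.

q_ult ≈ 1040 kPa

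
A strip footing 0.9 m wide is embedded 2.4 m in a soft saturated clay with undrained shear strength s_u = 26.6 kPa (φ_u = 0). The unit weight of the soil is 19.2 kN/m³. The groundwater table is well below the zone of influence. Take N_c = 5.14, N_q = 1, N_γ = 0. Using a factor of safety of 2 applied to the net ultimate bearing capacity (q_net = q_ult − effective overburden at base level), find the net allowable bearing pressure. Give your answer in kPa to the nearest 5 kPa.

q_all(net) ≈ 70 kPa

q = γ·D_f = 19.2 × 2.4 = 46.08 kPa.
c·N_c = 26.6 × 5.14 = 136.72 kPa
q·N_q = 46.08 × 1 = 46.08 kPa
q_ult = 136.72 + 46.08 = 182.8 kPa.
Net ultimate: q_net = 182.8 − 46.08 = 136.72 kPa.
q_all(net) = 136.72 / 2 = 68.362 kPa.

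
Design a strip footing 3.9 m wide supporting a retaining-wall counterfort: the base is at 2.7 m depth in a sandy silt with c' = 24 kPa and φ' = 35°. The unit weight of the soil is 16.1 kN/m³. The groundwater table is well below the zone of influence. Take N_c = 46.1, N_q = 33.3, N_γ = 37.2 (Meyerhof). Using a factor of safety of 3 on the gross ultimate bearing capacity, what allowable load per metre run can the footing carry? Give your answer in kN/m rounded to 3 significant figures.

≈ 4840 kN/m

Overburden at base level: q = 16.1 × 2.7 = 43.47 kPa.
Cohesion term c·N_c = 24 × 46.1 = 1106.4 kPa; surcharge term q·N_q = 43.47 × 33.3 = 1447.6 kPa; self-weight term 0.5·γ·B·N_γ = 0.5 × 16.1 × 3.9 × 37.2 = 1167.9 kPa.
q_ult = 1106.4 + 1447.6 + 1167.9 = 3721.8 kPa.
Gross allowable pressure q_all = 3721.8 / 3 = 1240.6 kPa.
Allowable wall load = q_all × B = 1240.6 × 3.9 = 4838.4 kN per metre run.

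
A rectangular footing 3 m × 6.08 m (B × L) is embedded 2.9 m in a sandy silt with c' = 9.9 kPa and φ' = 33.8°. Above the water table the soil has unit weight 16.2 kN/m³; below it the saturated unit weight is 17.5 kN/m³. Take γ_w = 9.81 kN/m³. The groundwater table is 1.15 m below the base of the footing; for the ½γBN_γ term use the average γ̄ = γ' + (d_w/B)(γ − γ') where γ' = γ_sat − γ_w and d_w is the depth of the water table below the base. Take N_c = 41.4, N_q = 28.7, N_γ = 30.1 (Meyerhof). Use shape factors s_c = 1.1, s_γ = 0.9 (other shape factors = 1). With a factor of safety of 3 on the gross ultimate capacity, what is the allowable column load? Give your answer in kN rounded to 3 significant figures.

Effective surcharge at the founding depth q = γ·D_f = 16.2 × 2.9 = 46.98 kPa.
With d_w = 1.15 m < B, γ̄ = 7.69 + (1.15/3) × (16.2 − 7.69) = 10.952 kN/m³.
q_ult = c·N_c·s_c + q·N_q + 0.5·γ·B·N_γ·s_γ
     = 9.9 × 41.4 × 1.1 + 46.98 × 28.7 + 0.5 × 10.952 × 3 × 30.1 × 0.9
     = 450.85 + 1348.3 + 445.04 = 2244.2 kPa.
Gross allowable pressure q_all = 2244.2 / 3 = 748.07 kPa.
Footing area = 18.24 m², so allowable column load = 748.07 × 18.24 = 13645 kN.

P_all ≈ 13600 kN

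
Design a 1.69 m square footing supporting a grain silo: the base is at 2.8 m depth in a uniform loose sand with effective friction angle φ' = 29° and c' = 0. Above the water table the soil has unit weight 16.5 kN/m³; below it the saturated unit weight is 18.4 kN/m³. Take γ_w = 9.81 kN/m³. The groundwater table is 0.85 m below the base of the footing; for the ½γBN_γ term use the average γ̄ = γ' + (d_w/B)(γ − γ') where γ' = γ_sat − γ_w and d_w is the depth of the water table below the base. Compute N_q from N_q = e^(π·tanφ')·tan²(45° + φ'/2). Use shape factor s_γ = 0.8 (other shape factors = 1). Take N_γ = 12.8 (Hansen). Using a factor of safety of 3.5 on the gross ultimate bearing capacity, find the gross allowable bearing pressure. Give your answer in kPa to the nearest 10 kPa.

q_all ≈ 250 kPa

N_q = e^(π·tan29°)·tan²(59.5°) = 16.44.
Effective surcharge at the founding depth q = γ·D_f = 16.5 × 2.8 = 46.2 kPa.
With d_w = 0.85 m < B, γ̄ = 8.59 + (0.85/1.69) × (16.5 − 8.59) = 12.568 kN/m³.
q_ult = q·N_q + 0.5·γ·B·N_γ·s_γ
     = 46.2 × 16.443 + 0.5 × 12.568 × 1.69 × 12.8 × 0.8
     = 759.68 + 108.75 = 868.43 kPa.
q_all = 868.43 / 3.5 = 248.12 kPa.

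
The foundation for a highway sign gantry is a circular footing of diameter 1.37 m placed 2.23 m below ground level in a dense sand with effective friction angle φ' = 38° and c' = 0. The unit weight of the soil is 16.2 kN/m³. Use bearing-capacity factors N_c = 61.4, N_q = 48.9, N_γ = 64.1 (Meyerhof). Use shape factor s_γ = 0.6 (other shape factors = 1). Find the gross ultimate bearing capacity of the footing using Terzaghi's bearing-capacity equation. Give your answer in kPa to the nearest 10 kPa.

q_ult ≈ 2190 kPa

q = γ·D_f = 16.2 × 2.23 = 36.126 kPa.
q·N_q = 36.126 × 48.9 = 1766.6 kPa
0.5·γ·B·N_γ·s_γ = 0.5 × 16.2 × 1.37 × 64.1 × 0.6 = 426.79 kPa
q_ult = 1766.6 + 426.79 = 2193.4 kPa.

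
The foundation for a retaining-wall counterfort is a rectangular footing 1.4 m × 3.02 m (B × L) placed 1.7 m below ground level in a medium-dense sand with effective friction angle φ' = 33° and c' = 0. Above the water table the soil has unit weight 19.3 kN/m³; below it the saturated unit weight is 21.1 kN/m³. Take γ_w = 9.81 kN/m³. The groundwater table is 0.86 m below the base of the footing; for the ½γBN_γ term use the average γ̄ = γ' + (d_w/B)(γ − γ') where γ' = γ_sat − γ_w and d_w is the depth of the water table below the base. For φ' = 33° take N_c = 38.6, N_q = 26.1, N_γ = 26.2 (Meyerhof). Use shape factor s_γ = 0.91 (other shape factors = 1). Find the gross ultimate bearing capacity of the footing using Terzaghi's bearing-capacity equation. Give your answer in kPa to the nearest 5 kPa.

Overburden at base level: q = 19.3 × 1.7 = 32.81 kPa.
The water table is 0.86 m below the base (< B = 1.4 m), so the ½γBN_γ term uses γ̄ = γ' + (d_w/B)(γ − γ') = 11.29 + (0.86/1.4)(19.3 − 11.29) = 16.21 kN/m³.
Surcharge term q·N_q = 32.81 × 26.1 = 856.34 kPa; self-weight term 0.5·γ·B·N_γ·s_γ = 0.5 × 16.21 × 1.4 × 26.2 × 0.91 = 270.54 kPa.
q_ult = 856.34 + 270.54 = 1126.9 kPa.

q_ult ≈ 1125 kPa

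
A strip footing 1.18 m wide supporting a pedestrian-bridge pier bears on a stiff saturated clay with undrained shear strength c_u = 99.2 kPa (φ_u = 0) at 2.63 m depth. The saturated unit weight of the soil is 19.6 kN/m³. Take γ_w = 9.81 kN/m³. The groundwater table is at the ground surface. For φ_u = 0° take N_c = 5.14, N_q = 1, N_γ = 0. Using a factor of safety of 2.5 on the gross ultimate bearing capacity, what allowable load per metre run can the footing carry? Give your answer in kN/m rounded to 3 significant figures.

γ' = 19.6 − 9.81 = 9.79 kN/m³ (submerged throughout). q = 9.79 × 2.63 = 25.748 kPa.
c·N_c = 99.2 × 5.14 = 509.89 kPa
q·N_q = 25.748 × 1 = 25.748 kPa
q_ult = 509.89 + 25.748 = 535.64 kPa.
Gross allowable pressure q_all = 535.64 / 2.5 = 214.25 kPa.
Allowable wall load = q_all × B = 214.25 × 1.18 = 252.82 kN per metre run.

≈ 253 kN/m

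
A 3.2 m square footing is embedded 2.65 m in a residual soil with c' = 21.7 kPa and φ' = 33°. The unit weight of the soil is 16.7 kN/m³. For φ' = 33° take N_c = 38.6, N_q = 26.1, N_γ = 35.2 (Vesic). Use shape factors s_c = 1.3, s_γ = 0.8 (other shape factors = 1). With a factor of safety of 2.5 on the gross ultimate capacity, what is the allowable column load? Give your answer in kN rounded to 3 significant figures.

P_all ≈ 12300 kN

q = γ·D_f = 16.7 × 2.65 = 44.255 kPa.
c·N_c·s_c = 21.7 × 38.6 × 1.3 = 1088.9 kPa
q·N_q = 44.255 × 26.1 = 1155.1 kPa
0.5·γ·B·N_γ·s_γ = 0.5 × 16.7 × 3.2 × 35.2 × 0.8 = 752.44 kPa
q_ult = 1088.9 + 1155.1 + 752.44 = 2996.4 kPa.
Gross allowable pressure q_all = 2996.4 / 2.5 = 1198.6 kPa.
Footing area = 10.24 m², so allowable column load = 1198.6 × 10.24 = 12273 kN.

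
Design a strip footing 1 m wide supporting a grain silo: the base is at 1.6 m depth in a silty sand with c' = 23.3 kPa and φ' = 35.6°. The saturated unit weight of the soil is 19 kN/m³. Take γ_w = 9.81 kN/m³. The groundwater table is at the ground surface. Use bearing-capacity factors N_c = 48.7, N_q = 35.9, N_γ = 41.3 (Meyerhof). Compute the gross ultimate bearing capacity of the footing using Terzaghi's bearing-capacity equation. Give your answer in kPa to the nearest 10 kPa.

Water table at ground surface, so effective unit weight γ' = 19 − 9.81 = 9.19 kN/m³ is used throughout; overburden q = 9.19 × 1.6 = 14.704 kPa; the same γ' applies in the ½γBN_γ term.
Cohesion term c·N_c = 23.3 × 48.7 = 1134.7 kPa; surcharge term q·N_q = 14.704 × 35.9 = 527.87 kPa; self-weight term 0.5·γ·B·N_γ = 0.5 × 9.19 × 1 × 41.3 = 189.77 kPa.
q_ult = 1134.7 + 527.87 + 189.77 = 1852.4 kPa.

q_ult ≈ 1850 kPa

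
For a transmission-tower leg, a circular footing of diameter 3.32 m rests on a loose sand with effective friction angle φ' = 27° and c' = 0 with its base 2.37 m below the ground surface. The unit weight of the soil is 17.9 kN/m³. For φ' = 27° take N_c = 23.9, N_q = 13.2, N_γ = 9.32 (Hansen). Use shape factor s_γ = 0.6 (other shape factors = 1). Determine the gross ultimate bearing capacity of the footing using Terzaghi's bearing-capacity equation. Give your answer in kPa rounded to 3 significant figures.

q = γ·D_f = 17.9 × 2.37 = 42.423 kPa.
q·N_q = 42.423 × 13.2 = 559.98 kPa
0.5·γ·B·N_γ·s_γ = 0.5 × 17.9 × 3.32 × 9.32 × 0.6 = 166.16 kPa
q_ult = 559.98 + 166.16 = 726.14 kPa.

q_ult ≈ 726 kPa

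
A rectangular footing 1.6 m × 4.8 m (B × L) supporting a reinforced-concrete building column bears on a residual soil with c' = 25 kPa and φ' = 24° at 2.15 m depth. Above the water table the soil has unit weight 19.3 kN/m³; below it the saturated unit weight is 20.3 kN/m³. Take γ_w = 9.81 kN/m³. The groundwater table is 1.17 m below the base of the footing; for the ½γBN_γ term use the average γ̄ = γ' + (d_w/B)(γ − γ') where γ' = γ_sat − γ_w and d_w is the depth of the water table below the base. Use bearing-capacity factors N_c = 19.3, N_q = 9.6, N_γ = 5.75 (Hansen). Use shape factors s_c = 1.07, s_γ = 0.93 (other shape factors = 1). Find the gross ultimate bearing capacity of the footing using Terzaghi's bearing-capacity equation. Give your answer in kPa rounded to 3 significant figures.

Overburden at base level: q = 19.3 × 2.15 = 41.495 kPa.
The water table is 1.17 m below the base (< B = 1.6 m), so the ½γBN_γ term uses γ̄ = γ' + (d_w/B)(γ − γ') = 10.49 + (1.17/1.6)(19.3 − 10.49) = 16.932 kN/m³.
Cohesion term c·N_c·s_c = 25 × 19.3 × 1.07 = 516.27 kPa; surcharge term q·N_q = 41.495 × 9.6 = 398.35 kPa; self-weight term 0.5·γ·B·N_γ·s_γ = 0.5 × 16.932 × 1.6 × 5.75 × 0.93 = 72.436 kPa.
q_ult = 516.27 + 398.35 + 72.436 = 987.06 kPa.

q_ult ≈ 987 kPa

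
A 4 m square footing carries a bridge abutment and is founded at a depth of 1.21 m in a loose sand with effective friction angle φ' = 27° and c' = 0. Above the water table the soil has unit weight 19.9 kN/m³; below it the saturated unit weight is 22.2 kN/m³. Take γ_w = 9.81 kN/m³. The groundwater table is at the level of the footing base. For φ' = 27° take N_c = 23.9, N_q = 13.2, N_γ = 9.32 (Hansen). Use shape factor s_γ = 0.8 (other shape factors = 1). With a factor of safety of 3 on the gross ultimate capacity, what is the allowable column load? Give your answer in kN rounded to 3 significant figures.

P_all ≈ 2680 kN

Effective surcharge at the founding depth q = γ·D_f = 19.9 × 1.21 = 24.079 kPa.
The water table coincides with the base, so in the self-weight term γ → γ' = 12.39 kN/m³.
q_ult = q·N_q + 0.5·γ·B·N_γ·s_γ
     = 24.079 × 13.2 + 0.5 × 12.39 × 4 × 9.32 × 0.8
     = 317.84 + 184.76 = 502.6 kPa.
Gross allowable pressure q_all = 502.6 / 3 = 167.53 kPa.
Footing area = 16 m², so allowable column load = 167.53 × 16 = 2680.5 kN.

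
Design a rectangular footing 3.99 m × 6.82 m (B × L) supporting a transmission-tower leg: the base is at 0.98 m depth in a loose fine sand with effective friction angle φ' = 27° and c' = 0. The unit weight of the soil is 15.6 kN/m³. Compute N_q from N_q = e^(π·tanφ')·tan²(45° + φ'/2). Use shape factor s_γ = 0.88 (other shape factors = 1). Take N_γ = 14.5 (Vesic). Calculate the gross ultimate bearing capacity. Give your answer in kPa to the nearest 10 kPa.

q_ult ≈ 600 kPa

tan27° = 0.5095, so N_q = e^(π×0.5095)·tan²(58.5°) = 4.957 × 2.663 = 13.2.
Effective surcharge at the founding depth q = γ·D_f = 15.6 × 0.98 = 15.288 kPa.
q_ult = q·N_q + 0.5·γ·B·N_γ·s_γ
     = 15.288 × 13.199 + 0.5 × 15.6 × 3.99 × 14.5 × 0.88
     = 201.79 + 397.12 = 598.91 kPa.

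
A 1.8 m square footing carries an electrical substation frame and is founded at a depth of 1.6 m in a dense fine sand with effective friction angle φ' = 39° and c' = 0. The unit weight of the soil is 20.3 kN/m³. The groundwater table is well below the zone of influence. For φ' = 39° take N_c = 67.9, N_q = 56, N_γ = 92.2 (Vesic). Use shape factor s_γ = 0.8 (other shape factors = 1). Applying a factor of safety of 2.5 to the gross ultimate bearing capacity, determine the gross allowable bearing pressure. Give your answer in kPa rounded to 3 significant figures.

q_all ≈ 1270 kPa

q = γ·D_f = 20.3 × 1.6 = 32.48 kPa.
q·N_q = 32.48 × 56 = 1818.9 kPa
0.5·γ·B·N_γ·s_γ = 0.5 × 20.3 × 1.8 × 92.2 × 0.8 = 1347.6 kPa
q_ult = 1818.9 + 1347.6 = 3166.5 kPa.
q_all = q_ult / FS = 3166.5 / 2.5 = 1266.6 kPa.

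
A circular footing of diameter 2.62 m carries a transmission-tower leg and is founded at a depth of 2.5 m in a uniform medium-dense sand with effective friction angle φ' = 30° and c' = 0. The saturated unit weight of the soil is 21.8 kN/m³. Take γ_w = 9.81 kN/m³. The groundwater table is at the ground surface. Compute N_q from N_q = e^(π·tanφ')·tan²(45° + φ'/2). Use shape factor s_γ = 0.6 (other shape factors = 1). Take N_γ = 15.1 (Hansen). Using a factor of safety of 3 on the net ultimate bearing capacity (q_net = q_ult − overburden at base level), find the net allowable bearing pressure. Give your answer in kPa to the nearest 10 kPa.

N_q = e^(π·tan30°)·tan²(60°) = 18.4.
Water table at ground surface, so effective unit weight γ' = 21.8 − 9.81 = 11.99 kN/m³ is used throughout; overburden q = 11.99 × 2.5 = 29.975 kPa; the same γ' applies in the ½γBN_γ term.
Surcharge term q·N_q = 29.975 × 18.401 = 551.57 kPa; self-weight term 0.5·γ·B·N_γ·s_γ = 0.5 × 11.99 × 2.62 × 15.1 × 0.6 = 142.3 kPa.
q_ult = 551.57 + 142.3 = 693.88 kPa.
q_net = 693.88 − 29.975 = 663.9 kPa.
q_all(net) = 663.9 / 3 = 221.3 kPa.

q_all(net) ≈ 220 kPa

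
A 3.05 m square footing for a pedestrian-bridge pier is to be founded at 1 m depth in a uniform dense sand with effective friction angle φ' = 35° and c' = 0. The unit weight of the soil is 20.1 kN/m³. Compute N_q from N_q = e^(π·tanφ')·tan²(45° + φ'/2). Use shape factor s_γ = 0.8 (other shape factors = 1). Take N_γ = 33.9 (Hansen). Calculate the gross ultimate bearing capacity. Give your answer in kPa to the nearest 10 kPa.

q_ult ≈ 1500 kPa

tan35° = 0.7002, so N_q = e^(π×0.7002)·tan²(62.5°) = 9.023 × 3.69 = 33.3.
q = γ·D_f = 20.1 × 1 = 20.1 kPa.
q·N_q = 20.1 × 33.296 = 669.25 kPa
0.5·γ·B·N_γ·s_γ = 0.5 × 20.1 × 3.05 × 33.9 × 0.8 = 831.3 kPa
q_ult = 669.25 + 831.3 = 1500.5 kPa.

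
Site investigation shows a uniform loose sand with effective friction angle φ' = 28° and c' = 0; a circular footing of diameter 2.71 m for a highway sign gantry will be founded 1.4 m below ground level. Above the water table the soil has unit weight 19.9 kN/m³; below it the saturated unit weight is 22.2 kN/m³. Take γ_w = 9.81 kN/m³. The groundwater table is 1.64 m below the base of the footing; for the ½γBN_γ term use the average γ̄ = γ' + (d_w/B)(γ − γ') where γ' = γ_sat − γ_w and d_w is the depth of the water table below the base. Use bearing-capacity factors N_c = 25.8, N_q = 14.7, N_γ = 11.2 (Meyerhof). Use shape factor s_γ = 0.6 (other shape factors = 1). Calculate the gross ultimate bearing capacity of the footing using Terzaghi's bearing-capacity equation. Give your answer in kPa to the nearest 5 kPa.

Effective surcharge at the founding depth q = γ·D_f = 19.9 × 1.4 = 27.86 kPa.
With d_w = 1.64 m < B, γ̄ = 12.39 + (1.64/2.71) × (19.9 − 12.39) = 16.935 kN/m³.
q_ult = q·N_q + 0.5·γ·B·N_γ·s_γ
     = 27.86 × 14.7 + 0.5 × 16.935 × 2.71 × 11.2 × 0.6
     = 409.54 + 154.2 = 563.74 kPa.

q_ult ≈ 565 kPa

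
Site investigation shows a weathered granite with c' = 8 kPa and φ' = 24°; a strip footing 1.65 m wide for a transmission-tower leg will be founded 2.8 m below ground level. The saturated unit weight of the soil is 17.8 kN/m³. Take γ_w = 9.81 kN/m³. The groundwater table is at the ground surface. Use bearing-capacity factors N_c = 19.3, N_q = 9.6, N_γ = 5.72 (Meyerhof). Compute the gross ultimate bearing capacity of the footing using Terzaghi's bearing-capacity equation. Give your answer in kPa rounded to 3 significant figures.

Water table at ground surface, so effective unit weight γ' = 17.8 − 9.81 = 7.99 kN/m³ is used throughout; overburden q = 7.99 × 2.8 = 22.372 kPa; the same γ' applies in the ½γBN_γ term.
Cohesion term c·N_c = 8 × 19.3 = 154.4 kPa; surcharge term q·N_q = 22.372 × 9.6 = 214.77 kPa; self-weight term 0.5·γ·B·N_γ = 0.5 × 7.99 × 1.65 × 5.72 = 37.705 kPa.
q_ult = 154.4 + 214.77 + 37.705 = 406.88 kPa.

q_ult ≈ 407 kPa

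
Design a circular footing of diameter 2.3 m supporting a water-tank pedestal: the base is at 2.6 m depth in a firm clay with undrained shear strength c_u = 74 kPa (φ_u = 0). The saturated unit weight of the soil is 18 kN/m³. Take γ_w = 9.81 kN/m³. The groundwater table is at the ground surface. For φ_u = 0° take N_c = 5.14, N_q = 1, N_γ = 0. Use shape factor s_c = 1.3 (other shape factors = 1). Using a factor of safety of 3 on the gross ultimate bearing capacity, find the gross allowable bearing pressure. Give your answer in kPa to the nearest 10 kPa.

q_all ≈ 170 kPa

With the water table at the surface the whole profile is submerged: γ' = 18 − 9.81 = 8.19 kN/m³, so q = γ'·D_f = 21.294 kPa.
q_ult = c·N_c·s_c + q·N_q
     = 74 × 5.14 × 1.3 + 21.294 × 1
     = 494.47 + 21.294 = 515.76 kPa.
q_all = 515.76 / 3 = 171.92 kPa.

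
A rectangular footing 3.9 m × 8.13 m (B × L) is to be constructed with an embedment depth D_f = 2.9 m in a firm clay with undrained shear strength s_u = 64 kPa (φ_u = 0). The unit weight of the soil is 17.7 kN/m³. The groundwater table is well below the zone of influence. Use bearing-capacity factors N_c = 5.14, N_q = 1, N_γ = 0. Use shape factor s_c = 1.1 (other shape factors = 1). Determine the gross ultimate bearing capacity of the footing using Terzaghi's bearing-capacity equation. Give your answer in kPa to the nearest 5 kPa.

q_ult ≈ 415 kPa

q = γ·D_f = 17.7 × 2.9 = 51.33 kPa.
c·N_c·s_c = 64 × 5.14 × 1.1 = 361.86 kPa
q·N_q = 51.33 × 1 = 51.33 kPa
q_ult = 361.86 + 51.33 = 413.19 kPa.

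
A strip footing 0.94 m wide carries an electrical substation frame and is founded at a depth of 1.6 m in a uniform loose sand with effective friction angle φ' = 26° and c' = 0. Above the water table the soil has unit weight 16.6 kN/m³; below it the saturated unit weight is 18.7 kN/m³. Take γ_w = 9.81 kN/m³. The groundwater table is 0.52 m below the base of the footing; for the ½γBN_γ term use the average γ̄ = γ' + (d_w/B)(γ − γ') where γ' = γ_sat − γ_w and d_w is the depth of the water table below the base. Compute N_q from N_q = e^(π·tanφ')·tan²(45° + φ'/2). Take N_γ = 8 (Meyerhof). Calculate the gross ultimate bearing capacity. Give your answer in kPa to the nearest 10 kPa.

tan26° = 0.4877, so N_q = e^(π×0.4877)·tan²(58°) = 4.629 × 2.561 = 11.85.
Overburden at base level: q = 16.6 × 1.6 = 26.56 kPa.
The water table is 0.52 m below the base (< B = 0.94 m), so the ½γBN_γ term uses γ̄ = γ' + (d_w/B)(γ − γ') = 8.89 + (0.52/0.94)(16.6 − 8.89) = 13.155 kN/m³.
Surcharge term q·N_q = 26.56 × 11.854 = 314.85 kPa; self-weight term 0.5·γ·B·N_γ = 0.5 × 13.155 × 0.94 × 8 = 49.463 kPa.
q_ult = 314.85 + 49.463 = 364.31 kPa.

q_ult ≈ 360 kPa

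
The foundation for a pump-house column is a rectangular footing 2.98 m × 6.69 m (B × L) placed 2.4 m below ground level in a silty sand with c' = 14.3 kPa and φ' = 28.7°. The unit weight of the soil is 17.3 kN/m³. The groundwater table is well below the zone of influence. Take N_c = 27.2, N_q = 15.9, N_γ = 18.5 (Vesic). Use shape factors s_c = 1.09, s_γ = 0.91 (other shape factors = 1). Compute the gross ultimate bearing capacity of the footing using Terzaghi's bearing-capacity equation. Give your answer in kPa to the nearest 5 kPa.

q_ult ≈ 1520 kPa

Overburden at base level: q = 17.3 × 2.4 = 41.52 kPa.
Cohesion term c·N_c·s_c = 14.3 × 27.2 × 1.09 = 423.97 kPa; surcharge term q·N_q = 41.52 × 15.9 = 660.17 kPa; self-weight term 0.5·γ·B·N_γ·s_γ = 0.5 × 17.3 × 2.98 × 18.5 × 0.91 = 433.96 kPa.
q_ult = 423.97 + 660.17 + 433.96 = 1518.1 kPa.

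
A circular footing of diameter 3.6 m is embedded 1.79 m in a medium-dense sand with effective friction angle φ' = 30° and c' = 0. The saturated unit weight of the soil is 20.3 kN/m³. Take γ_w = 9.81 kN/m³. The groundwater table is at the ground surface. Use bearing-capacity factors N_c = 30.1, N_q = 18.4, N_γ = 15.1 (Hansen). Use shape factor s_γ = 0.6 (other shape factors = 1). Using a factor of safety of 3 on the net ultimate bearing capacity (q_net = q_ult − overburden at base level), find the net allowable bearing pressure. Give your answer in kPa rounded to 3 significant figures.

q_all(net) ≈ 166 kPa

With the water table at the surface the whole profile is submerged: γ' = 20.3 − 9.81 = 10.49 kN/m³, so q = γ'·D_f = 18.777 kPa; the same γ' applies in the ½γBN_γ term.
q_ult = q·N_q + 0.5·γ·B·N_γ·s_γ
     = 18.777 × 18.4 + 0.5 × 10.49 × 3.6 × 15.1 × 0.6
     = 345.5 + 171.07 = 516.57 kPa.
q_net = 516.57 − 18.777 = 497.79 kPa.
q_all(net) = 497.79 / 3 = 165.93 kPa.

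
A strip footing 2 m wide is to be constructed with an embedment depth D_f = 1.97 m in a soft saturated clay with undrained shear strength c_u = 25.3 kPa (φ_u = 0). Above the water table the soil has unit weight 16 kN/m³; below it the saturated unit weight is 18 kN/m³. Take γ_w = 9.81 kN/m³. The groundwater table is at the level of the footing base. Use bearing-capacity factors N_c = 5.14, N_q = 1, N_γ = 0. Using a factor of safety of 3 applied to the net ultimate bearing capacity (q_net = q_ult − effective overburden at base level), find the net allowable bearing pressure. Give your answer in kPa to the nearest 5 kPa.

q = γ·D_f = 16 × 1.97 = 31.52 kPa.
c·N_c = 25.3 × 5.14 = 130.04 kPa
q·N_q = 31.52 × 1 = 31.52 kPa
q_ult = 130.04 + 31.52 = 161.56 kPa.
Net ultimate: q_net = 161.56 − 31.52 = 130.04 kPa.
q_all(net) = 130.04 / 3 = 43.347 kPa.

q_all(net) ≈ 45 kPa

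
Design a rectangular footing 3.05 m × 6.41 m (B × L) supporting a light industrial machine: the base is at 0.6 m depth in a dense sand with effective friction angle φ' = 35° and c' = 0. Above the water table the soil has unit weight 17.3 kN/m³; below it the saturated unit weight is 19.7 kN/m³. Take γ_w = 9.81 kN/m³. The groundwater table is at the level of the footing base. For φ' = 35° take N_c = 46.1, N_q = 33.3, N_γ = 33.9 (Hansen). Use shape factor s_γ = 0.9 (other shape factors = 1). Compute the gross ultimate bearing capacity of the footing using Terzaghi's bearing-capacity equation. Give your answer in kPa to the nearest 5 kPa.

q = γ·D_f = 17.3 × 0.6 = 10.38 kPa.
For the ½γBN_γ term take γ' = 19.7 − 9.81 = 9.89 kN/m³ (soil below base is submerged).
q·N_q = 10.38 × 33.3 = 345.65 kPa
0.5·γ·B·N_γ·s_γ = 0.5 × 9.89 × 3.05 × 33.9 × 0.9 = 460.16 kPa
q_ult = 345.65 + 460.16 = 805.81 kPa.

q_ult ≈ 805 kPa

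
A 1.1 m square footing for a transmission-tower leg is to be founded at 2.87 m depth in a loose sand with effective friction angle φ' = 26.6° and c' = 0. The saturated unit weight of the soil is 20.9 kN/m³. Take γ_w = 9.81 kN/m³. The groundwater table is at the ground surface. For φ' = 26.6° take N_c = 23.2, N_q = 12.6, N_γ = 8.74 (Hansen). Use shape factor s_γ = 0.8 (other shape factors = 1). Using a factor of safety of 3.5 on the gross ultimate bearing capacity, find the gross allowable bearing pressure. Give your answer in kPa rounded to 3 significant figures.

With the water table at the surface the whole profile is submerged: γ' = 20.9 − 9.81 = 11.09 kN/m³, so q = γ'·D_f = 31.828 kPa; the same γ' applies in the ½γBN_γ term.
q_ult = q·N_q + 0.5·γ·B·N_γ·s_γ
     = 31.828 × 12.6 + 0.5 × 11.09 × 1.1 × 8.74 × 0.8
     = 401.04 + 42.648 = 443.68 kPa.
q_all = 443.68 / 3.5 = 126.77 kPa.

q_all ≈ 127 kPa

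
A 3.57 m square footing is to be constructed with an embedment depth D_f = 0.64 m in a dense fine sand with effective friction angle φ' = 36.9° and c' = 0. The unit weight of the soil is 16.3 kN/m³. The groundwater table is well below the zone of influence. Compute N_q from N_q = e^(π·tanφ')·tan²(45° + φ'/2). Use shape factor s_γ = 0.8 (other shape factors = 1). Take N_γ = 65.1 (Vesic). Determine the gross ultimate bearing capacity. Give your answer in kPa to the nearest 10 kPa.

q_ult ≈ 1960 kPa

tan36.9° = 0.7508, so N_q = e^(π×0.7508)·tan²(63.45°) = 10.578 × 4.005 = 42.37.
Effective surcharge at the founding depth q = γ·D_f = 16.3 × 0.64 = 10.432 kPa.
q_ult = q·N_q + 0.5·γ·B·N_γ·s_γ
     = 10.432 × 42.368 + 0.5 × 16.3 × 3.57 × 65.1 × 0.8
     = 441.98 + 1515.3 = 1957.3 kPa.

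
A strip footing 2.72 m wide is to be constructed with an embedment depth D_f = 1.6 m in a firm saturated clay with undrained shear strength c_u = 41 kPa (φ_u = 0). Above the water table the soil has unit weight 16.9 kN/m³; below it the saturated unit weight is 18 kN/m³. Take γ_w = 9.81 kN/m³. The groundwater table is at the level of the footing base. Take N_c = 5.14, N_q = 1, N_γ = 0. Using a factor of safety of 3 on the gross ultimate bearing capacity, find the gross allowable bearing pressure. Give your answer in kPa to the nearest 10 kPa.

q_all ≈ 80 kPa

Overburden at base level: q = 16.9 × 1.6 = 27.04 kPa.
Cohesion term c·N_c = 41 × 5.14 = 210.74 kPa; surcharge term q·N_q = 27.04 × 1 = 27.04 kPa.
q_ult = 210.74 + 27.04 = 237.78 kPa.
q_all = 237.78 / 3 = 79.26 kPa.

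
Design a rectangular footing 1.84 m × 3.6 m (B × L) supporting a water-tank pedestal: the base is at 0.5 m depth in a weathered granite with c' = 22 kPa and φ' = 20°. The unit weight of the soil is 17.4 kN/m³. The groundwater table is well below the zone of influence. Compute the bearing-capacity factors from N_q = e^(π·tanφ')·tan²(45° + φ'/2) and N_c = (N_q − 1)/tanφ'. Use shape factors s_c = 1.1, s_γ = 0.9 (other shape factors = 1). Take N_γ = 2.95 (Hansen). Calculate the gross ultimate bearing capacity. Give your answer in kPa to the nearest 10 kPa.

q_ult ≈ 460 kPa

tan20° = 0.364, so N_q = e^(π×0.364)·tan²(55°) = 3.138 × 2.04 = 6.4.
N_c = (6.4 − 1)/tan20° = 14.83.
q = γ·D_f = 17.4 × 0.5 = 8.7 kPa.
c·N_c·s_c = 22 × 14.835 × 1.1 = 359 kPa
q·N_q = 8.7 × 6.3994 = 55.675 kPa
0.5·γ·B·N_γ·s_γ = 0.5 × 17.4 × 1.84 × 2.95 × 0.9 = 42.501 kPa
q_ult = 359 + 55.675 + 42.501 = 457.18 kPa.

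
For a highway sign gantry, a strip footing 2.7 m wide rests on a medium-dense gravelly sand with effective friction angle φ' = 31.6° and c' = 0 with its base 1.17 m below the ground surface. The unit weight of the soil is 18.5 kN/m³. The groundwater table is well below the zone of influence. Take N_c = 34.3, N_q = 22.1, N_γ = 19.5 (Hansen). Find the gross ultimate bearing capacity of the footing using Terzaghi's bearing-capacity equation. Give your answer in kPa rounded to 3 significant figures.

Effective surcharge at the founding depth q = γ·D_f = 18.5 × 1.17 = 21.645 kPa.
q_ult = q·N_q + 0.5·γ·B·N_γ
     = 21.645 × 22.1 + 0.5 × 18.5 × 2.7 × 19.5
     = 478.35 + 487.01 = 965.37 kPa.

q_ult ≈ 965 kPa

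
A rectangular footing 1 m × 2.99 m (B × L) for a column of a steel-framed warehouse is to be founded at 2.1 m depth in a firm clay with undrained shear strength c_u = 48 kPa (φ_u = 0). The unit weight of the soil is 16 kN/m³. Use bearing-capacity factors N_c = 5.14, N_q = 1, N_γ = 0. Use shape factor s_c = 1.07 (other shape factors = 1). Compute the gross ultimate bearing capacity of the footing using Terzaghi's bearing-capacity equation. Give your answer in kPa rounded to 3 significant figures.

Overburden at base level: q = 16 × 2.1 = 33.6 kPa.
Cohesion term c·N_c·s_c = 48 × 5.14 × 1.07 = 263.99 kPa; surcharge term q·N_q = 33.6 × 1 = 33.6 kPa.
q_ult = 263.99 + 33.6 = 297.59 kPa.

q_ult ≈ 298 kPa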